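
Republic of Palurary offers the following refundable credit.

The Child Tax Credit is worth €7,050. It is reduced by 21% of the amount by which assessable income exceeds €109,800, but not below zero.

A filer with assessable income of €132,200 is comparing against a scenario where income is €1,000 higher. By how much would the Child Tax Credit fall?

At €132,200 — 21% of the €22,400 excess over €109,800 is €4,704; credit = €7,050 − €4,704 = €2,346.
At €133,200 — 21% of the €23,400 excess over €109,800 is €4,914; credit = €7,050 − €4,914 = €2,136.
Lost: €2,346 − €2,136 = €210.

€210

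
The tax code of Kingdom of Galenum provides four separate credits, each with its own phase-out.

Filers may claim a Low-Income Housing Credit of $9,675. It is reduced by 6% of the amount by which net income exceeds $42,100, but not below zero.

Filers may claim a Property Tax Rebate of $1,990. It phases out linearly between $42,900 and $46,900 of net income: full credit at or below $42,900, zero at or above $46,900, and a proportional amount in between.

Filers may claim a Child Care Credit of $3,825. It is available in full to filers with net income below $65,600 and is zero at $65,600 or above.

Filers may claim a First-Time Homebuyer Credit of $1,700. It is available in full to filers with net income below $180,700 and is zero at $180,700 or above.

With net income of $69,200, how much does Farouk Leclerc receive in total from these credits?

$9,749

Low-Income Housing Credit: 6% of the $27,100 excess over $42,100 is $1,626; credit = $9,675 − $1,626 = $8,049.
Property Tax Rebate: $69,200 is at or above $46,900, so the credit is $0.
Child Care Credit: $69,200 meets or exceeds the $65,600 cutoff, so the credit is $0.
First-Time Homebuyer Credit: $69,200 is below the $180,700 cutoff, so the full $1,700 applies.
Total: $8,049 + $0 + $0 + $1,700 = $9,749.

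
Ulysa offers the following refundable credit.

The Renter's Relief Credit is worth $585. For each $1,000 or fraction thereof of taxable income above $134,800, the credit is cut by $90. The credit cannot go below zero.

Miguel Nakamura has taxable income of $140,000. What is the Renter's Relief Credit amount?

Renter's Relief Credit: income exceeds $134,800 by $5,200, which is 6 full-or-partial $1,000 increments; reduction = 6 × $90 = $540, leaving $45.

$45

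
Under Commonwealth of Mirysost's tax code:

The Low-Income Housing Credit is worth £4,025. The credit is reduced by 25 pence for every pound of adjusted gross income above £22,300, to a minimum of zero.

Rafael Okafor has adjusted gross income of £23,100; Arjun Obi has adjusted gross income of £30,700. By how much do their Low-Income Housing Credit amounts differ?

Rafael (£23,100): Low-Income Housing Credit: 25% of the £800 excess over £22,300 is £200; credit = £4,025 − £200 = £3,825.
Arjun (£30,700): Low-Income Housing Credit: 25% of the £8,400 excess over £22,300 is £2,100; credit = £4,025 − £2,100 = £1,925.
Difference: |£3,825 − £1,925| = £1,900.

£1,900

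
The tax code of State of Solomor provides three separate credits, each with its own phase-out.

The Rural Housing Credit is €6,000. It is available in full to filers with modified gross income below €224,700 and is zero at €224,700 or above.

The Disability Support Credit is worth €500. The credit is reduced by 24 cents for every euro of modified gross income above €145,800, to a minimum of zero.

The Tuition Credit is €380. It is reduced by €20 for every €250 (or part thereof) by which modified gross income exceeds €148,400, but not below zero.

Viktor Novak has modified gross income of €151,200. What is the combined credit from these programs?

Rural Housing Credit: €151,200 is below the €224,700 cutoff, so the full €6,000 applies.
Disability Support Credit: 24% of the €5,400 excess over €145,800 is €1,296 ≥ base, so the credit is €0.
Tuition Credit: income exceeds €148,400 by €2,800, which is 12 full-or-partial €250 increments; reduction = 12 × €20 = €240, leaving €140.
Total: €6,000 + €0 + €140 = €6,140.

€6,140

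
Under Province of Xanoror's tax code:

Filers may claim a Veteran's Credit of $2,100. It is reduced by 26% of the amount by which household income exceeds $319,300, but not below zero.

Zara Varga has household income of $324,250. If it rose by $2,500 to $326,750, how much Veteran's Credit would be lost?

At $324,250 — 26% of the $4,950 excess over $319,300 is $1,287; credit = $2,100 − $1,287 = $813.
At $326,750 — 26% of the $7,450 excess over $319,300 is $1,937; credit = $2,100 − $1,937 = $163.
Lost: $813 − $163 = $650.

$650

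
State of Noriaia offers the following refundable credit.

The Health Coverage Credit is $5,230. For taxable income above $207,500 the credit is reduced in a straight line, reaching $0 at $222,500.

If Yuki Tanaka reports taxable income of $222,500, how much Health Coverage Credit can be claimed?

$0

Health Coverage Credit: $222,500 is at or above $222,500, so the credit is $0.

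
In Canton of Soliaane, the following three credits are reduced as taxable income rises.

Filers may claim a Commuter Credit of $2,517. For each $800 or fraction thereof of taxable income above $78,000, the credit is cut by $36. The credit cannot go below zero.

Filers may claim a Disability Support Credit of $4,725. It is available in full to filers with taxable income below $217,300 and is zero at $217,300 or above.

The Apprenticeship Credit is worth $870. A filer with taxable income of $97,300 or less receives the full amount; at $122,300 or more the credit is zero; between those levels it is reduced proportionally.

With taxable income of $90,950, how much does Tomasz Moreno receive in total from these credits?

Commuter Credit: income exceeds $78,000 by $12,950, which is 17 full-or-partial $800 increments; reduction = 17 × $36 = $612, leaving $1,905.
Disability Support Credit: $90,950 is below the $217,300 cutoff, so the full $4,725 applies.
Apprenticeship Credit: $90,950 is at or below the $97,300 threshold, so the full $870 applies.
Total: $1,905 + $4,725 + $870 = $7,500.

$7,500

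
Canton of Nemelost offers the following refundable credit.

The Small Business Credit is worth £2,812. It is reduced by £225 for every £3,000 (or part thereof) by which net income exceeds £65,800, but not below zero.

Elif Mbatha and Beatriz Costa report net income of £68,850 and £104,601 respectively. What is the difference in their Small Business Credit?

Elif (£68,850): Small Business Credit: income exceeds £65,800 by £3,050, which is 2 full-or-partial £3,000 increments; reduction = 2 × £225 = £450, leaving £2,362.
Beatriz (£104,601): Small Business Credit: income exceeds £65,800 by £38,801 → 13 increments × £225 = £2,925 ≥ base, so the credit is £0.
Difference: |£2,362 − £0| = £2,362.

£2,362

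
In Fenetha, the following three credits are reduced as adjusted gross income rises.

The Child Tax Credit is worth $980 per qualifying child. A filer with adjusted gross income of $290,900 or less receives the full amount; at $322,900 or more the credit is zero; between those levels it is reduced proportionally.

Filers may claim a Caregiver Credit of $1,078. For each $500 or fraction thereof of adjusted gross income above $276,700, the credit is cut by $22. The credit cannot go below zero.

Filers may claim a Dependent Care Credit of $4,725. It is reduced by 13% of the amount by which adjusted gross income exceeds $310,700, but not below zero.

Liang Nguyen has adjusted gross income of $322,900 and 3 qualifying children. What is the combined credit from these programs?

Child Tax Credit: base = 3 × $980 = $2,940. $322,900 is at or above $322,900, so the credit is $0.
Caregiver Credit: income exceeds $276,700 by $46,200 → 93 increments × $22 = $2,046 ≥ base, so the credit is $0.
Dependent Care Credit: 13% of the $12,200 excess over $310,700 is $1,586; credit = $4,725 − $1,586 = $3,139.
Total: $0 + $0 + $3,139 = $3,139.

$3,139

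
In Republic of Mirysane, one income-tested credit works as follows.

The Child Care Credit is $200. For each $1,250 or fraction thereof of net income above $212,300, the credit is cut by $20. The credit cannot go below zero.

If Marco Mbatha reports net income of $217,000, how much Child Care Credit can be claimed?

Child Care Credit: income exceeds $212,300 by $4,700, which is 4 full-or-partial $1,250 increments; reduction = 4 × $20 = $80, leaving $120.

$120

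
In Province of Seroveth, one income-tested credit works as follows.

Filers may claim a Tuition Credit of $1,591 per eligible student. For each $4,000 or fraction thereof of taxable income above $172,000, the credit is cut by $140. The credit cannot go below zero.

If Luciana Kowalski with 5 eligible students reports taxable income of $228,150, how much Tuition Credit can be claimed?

$5,855

Tuition Credit: base = 5 × $1,591 = $7,955. income exceeds $172,000 by $56,150, which is 15 full-or-partial $4,000 increments; reduction = 15 × $140 = $2,100, leaving $5,855.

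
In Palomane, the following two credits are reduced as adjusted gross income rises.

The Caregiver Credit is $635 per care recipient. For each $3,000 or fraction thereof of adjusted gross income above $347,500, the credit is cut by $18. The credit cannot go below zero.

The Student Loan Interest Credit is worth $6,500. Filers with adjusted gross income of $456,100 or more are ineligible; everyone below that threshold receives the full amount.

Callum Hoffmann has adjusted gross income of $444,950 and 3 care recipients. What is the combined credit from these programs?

$7,811

Caregiver Credit: base = 3 × $635 = $1,905. income exceeds $347,500 by $97,450, which is 33 full-or-partial $3,000 increments; reduction = 33 × $18 = $594, leaving $1,311.
Student Loan Interest Credit: $444,950 is below the $456,100 cutoff, so the full $6,500 applies.
Total: $1,311 + $6,500 = $7,811.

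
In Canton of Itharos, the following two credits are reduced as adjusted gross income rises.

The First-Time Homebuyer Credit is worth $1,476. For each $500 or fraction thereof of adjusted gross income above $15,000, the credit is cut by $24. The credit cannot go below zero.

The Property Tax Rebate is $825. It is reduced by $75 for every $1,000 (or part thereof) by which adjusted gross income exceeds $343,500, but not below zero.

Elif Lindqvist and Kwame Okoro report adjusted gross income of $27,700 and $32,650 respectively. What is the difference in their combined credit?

$240

Elif ($27,700): First-Time Homebuyer Credit: income exceeds $15,000 by $12,700, which is 26 full-or-partial $500 increments; reduction = 26 × $24 = $624, leaving $852. Property Tax Rebate: $27,700 is at or below the $343,500 threshold, so the full $825 applies. total $852 + $825 = $1,677
Kwame ($32,650): First-Time Homebuyer Credit: income exceeds $15,000 by $17,650, which is 36 full-or-partial $500 increments; reduction = 36 × $24 = $864, leaving $612. Property Tax Rebate: $32,650 is at or below the $343,500 threshold, so the full $825 applies. total $612 + $825 = $1,437
Difference: |$1,677 − $1,437| = $240.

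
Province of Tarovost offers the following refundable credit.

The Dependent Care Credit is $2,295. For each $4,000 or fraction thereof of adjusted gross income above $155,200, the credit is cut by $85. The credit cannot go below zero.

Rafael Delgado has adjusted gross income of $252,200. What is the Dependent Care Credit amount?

Dependent Care Credit: income exceeds $155,200 by $97,000, which is 25 full-or-partial $4,000 increments; reduction = 25 × $85 = $2,125, leaving $170.

$170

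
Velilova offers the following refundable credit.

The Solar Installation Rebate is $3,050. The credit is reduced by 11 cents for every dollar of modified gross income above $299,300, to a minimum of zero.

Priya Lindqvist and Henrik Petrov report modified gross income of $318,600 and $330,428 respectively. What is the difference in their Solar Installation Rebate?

$927

Priya ($318,600): Solar Installation Rebate: 11% of the $19,300 excess over $299,300 is $2,123; credit = $3,050 − $2,123 = $927.
Henrik ($330,428): Solar Installation Rebate: 11% of the $31,128 excess over $299,300 is $3,424.08 ≥ base, so the credit is $0.
Difference: |$927 − $0| = $927.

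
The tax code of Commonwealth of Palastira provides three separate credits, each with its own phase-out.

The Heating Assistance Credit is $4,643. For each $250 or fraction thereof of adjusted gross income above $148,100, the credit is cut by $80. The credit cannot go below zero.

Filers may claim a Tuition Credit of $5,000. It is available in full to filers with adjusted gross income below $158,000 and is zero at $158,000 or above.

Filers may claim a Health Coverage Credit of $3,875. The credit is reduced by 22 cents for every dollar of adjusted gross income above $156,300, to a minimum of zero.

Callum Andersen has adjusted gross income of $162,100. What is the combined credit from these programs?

Heating Assistance Credit: income exceeds $148,100 by $14,000, which is 56 full-or-partial $250 increments; reduction = 56 × $80 = $4,480, leaving $163.
Tuition Credit: $162,100 meets or exceeds the $158,000 cutoff, so the credit is $0.
Health Coverage Credit: 22% of the $5,800 excess over $156,300 is $1,276; credit = $3,875 − $1,276 = $2,599.
Total: $163 + $0 + $2,599 = $2,762.

$2,762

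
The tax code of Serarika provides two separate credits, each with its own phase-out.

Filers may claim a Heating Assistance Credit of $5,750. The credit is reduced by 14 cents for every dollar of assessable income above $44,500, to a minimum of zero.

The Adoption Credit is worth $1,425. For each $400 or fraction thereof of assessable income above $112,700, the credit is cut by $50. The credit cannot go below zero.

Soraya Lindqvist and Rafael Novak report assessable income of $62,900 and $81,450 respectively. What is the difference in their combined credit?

$2,597

Soraya ($62,900): Heating Assistance Credit: 14% of the $18,400 excess over $44,500 is $2,576; credit = $5,750 − $2,576 = $3,174. Adoption Credit: $62,900 is at or below the $112,700 threshold, so the full $1,425 applies. total $3,174 + $1,425 = $4,599
Rafael ($81,450): Heating Assistance Credit: 14% of the $36,950 excess over $44,500 is $5,173; credit = $5,750 − $5,173 = $577. Adoption Credit: $81,450 is at or below the $112,700 threshold, so the full $1,425 applies. total $577 + $1,425 = $2,002
Difference: |$4,599 − $2,002| = $2,597.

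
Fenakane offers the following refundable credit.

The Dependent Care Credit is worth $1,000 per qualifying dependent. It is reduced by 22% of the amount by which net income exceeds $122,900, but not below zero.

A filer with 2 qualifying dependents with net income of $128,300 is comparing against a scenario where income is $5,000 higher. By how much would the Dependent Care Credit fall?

$812

At $128,300 — base = 2 × $1,000 = $2,000. 22% of the $5,400 excess over $122,900 is $1,188; credit = $2,000 − $1,188 = $812.
At $133,300 — base = 2 × $1,000 = $2,000. 22% of the $10,400 excess over $122,900 is $2,288 ≥ base, so the credit is $0.
Lost: $812 − $0 = $812.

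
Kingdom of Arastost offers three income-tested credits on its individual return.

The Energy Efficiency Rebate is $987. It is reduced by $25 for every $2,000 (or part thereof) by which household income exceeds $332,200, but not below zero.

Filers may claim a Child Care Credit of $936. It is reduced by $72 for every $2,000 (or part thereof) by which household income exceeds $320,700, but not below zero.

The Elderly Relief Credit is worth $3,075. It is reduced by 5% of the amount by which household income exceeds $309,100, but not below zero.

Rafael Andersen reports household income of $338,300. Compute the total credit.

Energy Efficiency Rebate: income exceeds $332,200 by $6,100, which is 4 full-or-partial $2,000 increments; reduction = 4 × $25 = $100, leaving $887.
Child Care Credit: income exceeds $320,700 by $17,600, which is 9 full-or-partial $2,000 increments; reduction = 9 × $72 = $648, leaving $288.
Elderly Relief Credit: 5% of the $29,200 excess over $309,100 is $1,460; credit = $3,075 − $1,460 = $1,615.
Total: $887 + $288 + $1,615 = $2,790.

$2,790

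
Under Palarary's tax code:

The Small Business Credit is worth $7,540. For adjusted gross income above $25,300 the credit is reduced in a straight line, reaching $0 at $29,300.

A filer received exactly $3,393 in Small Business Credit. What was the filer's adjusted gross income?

$27,500

$3,393 is 3,393/7,540 of the full $7,540, so 4,147/7,540 of the $4,000 range has been used: income = $25,300 + $4,000 × 4,147/7,540 = $27,500.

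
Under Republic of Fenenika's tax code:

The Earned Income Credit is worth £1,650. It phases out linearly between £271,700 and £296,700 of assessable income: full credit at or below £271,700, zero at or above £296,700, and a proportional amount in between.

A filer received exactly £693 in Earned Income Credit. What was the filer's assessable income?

£286,200

£693 is 693/1,650 of the full £1,650, so 957/1,650 of the £25,000 range has been used: income = £271,700 + £25,000 × 957/1,650 = £286,200.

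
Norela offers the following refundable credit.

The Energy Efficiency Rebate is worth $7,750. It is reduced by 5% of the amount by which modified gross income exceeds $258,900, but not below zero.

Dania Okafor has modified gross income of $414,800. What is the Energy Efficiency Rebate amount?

Energy Efficiency Rebate: 5% of the $155,900 excess over $258,900 is $7,795 ≥ base, so the credit is $0.

$0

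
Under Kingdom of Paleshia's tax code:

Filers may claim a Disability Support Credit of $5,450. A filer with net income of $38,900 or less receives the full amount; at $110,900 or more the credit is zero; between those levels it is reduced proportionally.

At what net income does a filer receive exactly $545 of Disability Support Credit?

$103,700

$545 is 545/5,450 of the full $5,450, so 4,905/5,450 of the $72,000 range has been used: income = $38,900 + $72,000 × 4,905/5,450 = $103,700.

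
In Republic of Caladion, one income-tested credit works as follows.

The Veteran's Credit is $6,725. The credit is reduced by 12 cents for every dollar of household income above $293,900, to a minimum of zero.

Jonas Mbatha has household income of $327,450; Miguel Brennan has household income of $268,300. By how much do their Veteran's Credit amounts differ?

$4,026

Jonas ($327,450): Veteran's Credit: 12% of the $33,550 excess over $293,900 is $4,026; credit = $6,725 − $4,026 = $2,699.
Miguel ($268,300): Veteran's Credit: $268,300 is at or below the $293,900 threshold, so the full $6,725 applies.
Difference: |$2,699 − $6,725| = $4,026.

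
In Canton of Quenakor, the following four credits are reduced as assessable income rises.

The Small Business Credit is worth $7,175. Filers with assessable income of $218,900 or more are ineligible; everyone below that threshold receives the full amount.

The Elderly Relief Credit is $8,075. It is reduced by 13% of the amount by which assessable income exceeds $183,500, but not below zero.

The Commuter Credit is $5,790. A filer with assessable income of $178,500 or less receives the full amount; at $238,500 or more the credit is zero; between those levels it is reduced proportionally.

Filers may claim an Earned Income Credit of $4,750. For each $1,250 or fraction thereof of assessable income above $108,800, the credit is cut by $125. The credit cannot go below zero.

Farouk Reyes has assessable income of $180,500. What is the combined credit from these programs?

$20,847

Small Business Credit: $180,500 is below the $218,900 cutoff, so the full $7,175 applies.
Elderly Relief Credit: $180,500 is at or below the $183,500 threshold, so the full $8,075 applies.
Commuter Credit: $180,500 is $2,000 into a $60,000 phase-out range, leaving 58,000/60,000 of the credit: $5,790 × 58,000/60,000 = $5,597.
Earned Income Credit: income exceeds $108,800 by $71,700 → 58 increments × $125 = $7,250 ≥ base, so the credit is $0.
Total: $7,175 + $8,075 + $5,597 + $0 = $20,847.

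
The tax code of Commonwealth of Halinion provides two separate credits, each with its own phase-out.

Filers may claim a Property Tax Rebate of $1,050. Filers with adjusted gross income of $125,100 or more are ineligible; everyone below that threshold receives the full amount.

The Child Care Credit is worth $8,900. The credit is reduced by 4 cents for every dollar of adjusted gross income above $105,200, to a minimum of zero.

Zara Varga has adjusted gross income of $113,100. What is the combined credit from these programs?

Property Tax Rebate: $113,100 is below the $125,100 cutoff, so the full $1,050 applies.
Child Care Credit: 4% of the $7,900 excess over $105,200 is $316; credit = $8,900 − $316 = $8,584.
Total: $1,050 + $8,584 = $9,634.

$9,634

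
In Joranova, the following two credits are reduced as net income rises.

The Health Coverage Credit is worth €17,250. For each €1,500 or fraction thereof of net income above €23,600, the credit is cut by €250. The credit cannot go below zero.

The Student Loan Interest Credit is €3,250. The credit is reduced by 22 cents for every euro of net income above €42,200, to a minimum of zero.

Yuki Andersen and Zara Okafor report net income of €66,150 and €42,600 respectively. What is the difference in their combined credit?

Yuki (€66,150): Health Coverage Credit: income exceeds €23,600 by €42,550, which is 29 full-or-partial €1,500 increments; reduction = 29 × €250 = €7,250, leaving €10,000. Student Loan Interest Credit: 22% of the €23,950 excess over €42,200 is €5,269 ≥ base, so the credit is €0. total €10,000 + €0 = €10,000
Zara (€42,600): Health Coverage Credit: income exceeds €23,600 by €19,000, which is 13 full-or-partial €1,500 increments; reduction = 13 × €250 = €3,250, leaving €14,000. Student Loan Interest Credit: 22% of the €400 excess over €42,200 is €88; credit = €3,250 − €88 = €3,162. total €14,000 + €3,162 = €17,162
Difference: |€10,000 − €17,162| = €7,162.

€7,162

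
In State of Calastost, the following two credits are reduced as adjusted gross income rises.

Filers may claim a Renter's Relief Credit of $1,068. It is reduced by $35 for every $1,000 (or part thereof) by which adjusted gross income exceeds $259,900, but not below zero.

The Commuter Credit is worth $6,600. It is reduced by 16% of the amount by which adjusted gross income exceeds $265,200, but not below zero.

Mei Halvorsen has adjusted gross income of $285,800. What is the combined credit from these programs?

$3,462

Renter's Relief Credit: income exceeds $259,900 by $25,900, which is 26 full-or-partial $1,000 increments; reduction = 26 × $35 = $910, leaving $158.
Commuter Credit: 16% of the $20,600 excess over $265,200 is $3,296; credit = $6,600 − $3,296 = $3,304.
Total: $158 + $3,304 = $3,462.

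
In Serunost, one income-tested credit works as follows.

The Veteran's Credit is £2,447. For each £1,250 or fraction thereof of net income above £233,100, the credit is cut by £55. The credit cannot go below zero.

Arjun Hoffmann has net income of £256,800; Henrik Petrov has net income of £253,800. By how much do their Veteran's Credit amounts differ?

£110

Arjun (£256,800): Veteran's Credit: income exceeds £233,100 by £23,700, which is 19 full-or-partial £1,250 increments; reduction = 19 × £55 = £1,045, leaving £1,402.
Henrik (£253,800): Veteran's Credit: income exceeds £233,100 by £20,700, which is 17 full-or-partial £1,250 increments; reduction = 17 × £55 = £935, leaving £1,512.
Difference: |£1,402 − £1,512| = £110.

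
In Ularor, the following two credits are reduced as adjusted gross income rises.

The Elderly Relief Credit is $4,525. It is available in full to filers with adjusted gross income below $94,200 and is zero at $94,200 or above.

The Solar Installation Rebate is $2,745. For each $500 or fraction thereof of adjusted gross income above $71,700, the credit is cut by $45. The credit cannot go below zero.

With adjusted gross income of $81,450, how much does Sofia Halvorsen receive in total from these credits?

$6,370

Elderly Relief Credit: $81,450 is below the $94,200 cutoff, so the full $4,525 applies.
Solar Installation Rebate: income exceeds $71,700 by $9,750, which is 20 full-or-partial $500 increments; reduction = 20 × $45 = $900, leaving $1,845.
Total: $4,525 + $1,845 = $6,370.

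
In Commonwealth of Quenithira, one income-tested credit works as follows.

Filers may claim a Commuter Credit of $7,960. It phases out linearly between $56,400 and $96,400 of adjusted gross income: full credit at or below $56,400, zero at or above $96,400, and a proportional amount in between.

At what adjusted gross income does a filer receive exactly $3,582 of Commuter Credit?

$78,400

$3,582 is 3,582/7,960 of the full $7,960, so 4,378/7,960 of the $40,000 range has been used: income = $56,400 + $40,000 × 4,378/7,960 = $78,400.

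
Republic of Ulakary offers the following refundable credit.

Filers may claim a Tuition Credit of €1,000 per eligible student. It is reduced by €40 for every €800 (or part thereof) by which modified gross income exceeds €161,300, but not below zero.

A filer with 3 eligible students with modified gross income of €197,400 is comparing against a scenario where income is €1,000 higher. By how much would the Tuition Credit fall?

€40

At €197,400 — base = 3 × €1,000 = €3,000. income exceeds €161,300 by €36,100, which is 46 full-or-partial €800 increments; reduction = 46 × €40 = €1,840, leaving €1,160.
At €198,400 — base = 3 × €1,000 = €3,000. income exceeds €161,300 by €37,100, which is 47 full-or-partial €800 increments; reduction = 47 × €40 = €1,880, leaving €1,120.
Lost: €1,160 − €1,120 = €40.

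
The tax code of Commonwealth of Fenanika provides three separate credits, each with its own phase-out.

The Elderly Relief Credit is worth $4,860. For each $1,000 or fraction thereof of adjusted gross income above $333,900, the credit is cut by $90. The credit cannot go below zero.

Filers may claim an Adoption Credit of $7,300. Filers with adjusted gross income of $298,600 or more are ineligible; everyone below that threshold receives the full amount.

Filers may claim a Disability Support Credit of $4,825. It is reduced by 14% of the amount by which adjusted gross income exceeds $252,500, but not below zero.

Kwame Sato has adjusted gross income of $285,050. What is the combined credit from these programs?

$12,428

Elderly Relief Credit: $285,050 is at or below the $333,900 threshold, so the full $4,860 applies.
Adoption Credit: $285,050 is below the $298,600 cutoff, so the full $7,300 applies.
Disability Support Credit: 14% of the $32,550 excess over $252,500 is $4,557; credit = $4,825 − $4,557 = $268.
Total: $4,860 + $7,300 + $268 = $12,428.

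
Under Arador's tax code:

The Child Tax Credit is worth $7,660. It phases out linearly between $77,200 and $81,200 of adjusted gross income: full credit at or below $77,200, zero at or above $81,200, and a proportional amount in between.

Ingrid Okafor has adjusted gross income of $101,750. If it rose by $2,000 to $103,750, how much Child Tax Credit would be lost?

$0

At $101,750 — $101,750 is at or above $81,200, so the credit is $0.
At $103,750 — $103,750 is at or above $81,200, so the credit is $0.
Lost: $0 − $0 = $0.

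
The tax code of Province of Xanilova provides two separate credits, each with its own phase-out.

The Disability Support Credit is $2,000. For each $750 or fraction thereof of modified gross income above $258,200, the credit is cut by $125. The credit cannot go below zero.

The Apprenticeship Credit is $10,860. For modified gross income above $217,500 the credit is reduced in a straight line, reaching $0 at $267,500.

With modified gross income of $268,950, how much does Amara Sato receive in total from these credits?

$125

Disability Support Credit: income exceeds $258,200 by $10,750, which is 15 full-or-partial $750 increments; reduction = 15 × $125 = $1,875, leaving $125.
Apprenticeship Credit: $268,950 is at or above $267,500, so the credit is $0.
Total: $125 + $0 = $125.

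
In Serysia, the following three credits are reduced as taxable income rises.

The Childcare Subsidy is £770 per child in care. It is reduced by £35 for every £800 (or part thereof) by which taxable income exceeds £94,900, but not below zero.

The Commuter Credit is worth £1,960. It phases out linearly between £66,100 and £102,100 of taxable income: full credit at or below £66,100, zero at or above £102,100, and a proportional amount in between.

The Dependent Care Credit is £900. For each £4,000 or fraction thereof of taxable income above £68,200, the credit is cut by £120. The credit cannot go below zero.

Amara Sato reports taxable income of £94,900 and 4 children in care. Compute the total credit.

£3,532

Childcare Subsidy: base = 4 × £770 = £3,080. £94,900 is at or below the £94,900 threshold, so the full £3,080 applies.
Commuter Credit: £94,900 is £28,800 into a £36,000 phase-out range, leaving 7,200/36,000 of the credit: £1,960 × 7,200/36,000 = £392.
Dependent Care Credit: income exceeds £68,200 by £26,700, which is 7 full-or-partial £4,000 increments; reduction = 7 × £120 = £840, leaving £60.
Total: £3,080 + £392 + £60 = £3,532.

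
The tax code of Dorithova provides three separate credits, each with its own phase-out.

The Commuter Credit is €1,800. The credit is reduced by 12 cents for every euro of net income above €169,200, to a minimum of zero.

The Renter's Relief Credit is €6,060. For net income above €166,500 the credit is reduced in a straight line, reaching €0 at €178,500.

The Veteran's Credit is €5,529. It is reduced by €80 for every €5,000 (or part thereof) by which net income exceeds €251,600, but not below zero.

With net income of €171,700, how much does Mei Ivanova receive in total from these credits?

€10,463

Commuter Credit: 12% of the €2,500 excess over €169,200 is €300; credit = €1,800 − €300 = €1,500.
Renter's Relief Credit: €171,700 is €5,200 into a €12,000 phase-out range, leaving 6,800/12,000 of the credit: €6,060 × 6,800/12,000 = €3,434.
Veteran's Credit: €171,700 is at or below the €251,600 threshold, so the full €5,529 applies.
Total: €1,500 + €3,434 + €5,529 = €10,463.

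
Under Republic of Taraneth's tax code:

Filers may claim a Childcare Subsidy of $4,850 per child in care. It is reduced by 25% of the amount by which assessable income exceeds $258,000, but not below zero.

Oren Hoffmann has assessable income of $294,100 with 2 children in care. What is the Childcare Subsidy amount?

$675

Childcare Subsidy: base = 2 × $4,850 = $9,700. 25% of the $36,100 excess over $258,000 is $9,025; credit = $9,700 − $9,025 = $675.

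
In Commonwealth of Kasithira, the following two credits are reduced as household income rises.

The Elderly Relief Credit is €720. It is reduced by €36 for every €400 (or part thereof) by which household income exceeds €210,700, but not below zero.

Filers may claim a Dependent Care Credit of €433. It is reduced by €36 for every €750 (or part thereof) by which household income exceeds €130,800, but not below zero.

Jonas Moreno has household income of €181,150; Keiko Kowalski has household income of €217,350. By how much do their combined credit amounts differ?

Jonas (€181,150): Elderly Relief Credit: €181,150 is at or below the €210,700 threshold, so the full €720 applies. Dependent Care Credit: income exceeds €130,800 by €50,350 → 68 increments × €36 = €2,448 ≥ base, so the credit is €0. total €720 + €0 = €720
Keiko (€217,350): Elderly Relief Credit: income exceeds €210,700 by €6,650, which is 17 full-or-partial €400 increments; reduction = 17 × €36 = €612, leaving €108. Dependent Care Credit: income exceeds €130,800 by €86,550 → 116 increments × €36 = €4,176 ≥ base, so the credit is €0. total €108 + €0 = €108
Difference: |€720 − €108| = €612.

€612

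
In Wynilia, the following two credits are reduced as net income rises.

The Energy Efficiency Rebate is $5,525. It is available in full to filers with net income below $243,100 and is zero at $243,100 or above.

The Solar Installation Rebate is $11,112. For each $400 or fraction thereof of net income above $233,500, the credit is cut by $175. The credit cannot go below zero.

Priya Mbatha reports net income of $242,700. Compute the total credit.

$12,612

Energy Efficiency Rebate: $242,700 is below the $243,100 cutoff, so the full $5,525 applies.
Solar Installation Rebate: income exceeds $233,500 by $9,200, which is 23 full-or-partial $400 increments; reduction = 23 × $175 = $4,025, leaving $7,087.
Total: $5,525 + $7,087 = $12,612.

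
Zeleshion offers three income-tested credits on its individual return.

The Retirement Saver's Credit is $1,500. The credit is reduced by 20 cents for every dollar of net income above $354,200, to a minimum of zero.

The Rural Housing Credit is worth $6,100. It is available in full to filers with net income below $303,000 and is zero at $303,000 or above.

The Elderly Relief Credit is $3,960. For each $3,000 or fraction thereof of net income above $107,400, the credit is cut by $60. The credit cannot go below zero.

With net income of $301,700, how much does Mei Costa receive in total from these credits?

$7,660

Retirement Saver's Credit: $301,700 is at or below the $354,200 threshold, so the full $1,500 applies.
Rural Housing Credit: $301,700 is below the $303,000 cutoff, so the full $6,100 applies.
Elderly Relief Credit: income exceeds $107,400 by $194,300, which is 65 full-or-partial $3,000 increments; reduction = 65 × $60 = $3,900, leaving $60.
Total: $1,500 + $6,100 + $60 = $7,660.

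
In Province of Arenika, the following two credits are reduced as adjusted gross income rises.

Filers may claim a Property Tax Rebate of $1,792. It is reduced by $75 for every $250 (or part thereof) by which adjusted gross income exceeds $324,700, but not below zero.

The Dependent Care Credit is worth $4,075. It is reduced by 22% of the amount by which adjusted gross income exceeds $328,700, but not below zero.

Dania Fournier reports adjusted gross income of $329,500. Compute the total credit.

Property Tax Rebate: income exceeds $324,700 by $4,800, which is 20 full-or-partial $250 increments; reduction = 20 × $75 = $1,500, leaving $292.
Dependent Care Credit: 22% of the $800 excess over $328,700 is $176; credit = $4,075 − $176 = $3,899.
Total: $292 + $3,899 = $4,191.

$4,191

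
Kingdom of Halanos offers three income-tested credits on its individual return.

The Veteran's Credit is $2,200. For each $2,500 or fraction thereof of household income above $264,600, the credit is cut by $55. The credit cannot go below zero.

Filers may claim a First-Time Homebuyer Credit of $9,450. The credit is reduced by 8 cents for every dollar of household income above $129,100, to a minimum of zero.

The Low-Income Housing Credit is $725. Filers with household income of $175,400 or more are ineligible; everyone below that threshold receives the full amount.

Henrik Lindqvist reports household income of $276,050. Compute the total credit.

Veteran's Credit: income exceeds $264,600 by $11,450, which is 5 full-or-partial $2,500 increments; reduction = 5 × $55 = $275, leaving $1,925.
First-Time Homebuyer Credit: 8% of the $146,950 excess over $129,100 is $11,756 ≥ base, so the credit is $0.
Low-Income Housing Credit: $276,050 meets or exceeds the $175,400 cutoff, so the credit is $0.
Total: $1,925 + $0 + $0 = $1,925.

$1,925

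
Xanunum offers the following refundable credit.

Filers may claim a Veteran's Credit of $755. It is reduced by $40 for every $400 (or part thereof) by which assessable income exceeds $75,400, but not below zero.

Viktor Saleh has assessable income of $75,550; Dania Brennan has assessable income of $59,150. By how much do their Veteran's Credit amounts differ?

Viktor ($75,550): Veteran's Credit: income exceeds $75,400 by $150, which is 1 full-or-partial $400 increment; reduction = 1 × $40 = $40, leaving $715.
Dania ($59,150): Veteran's Credit: $59,150 is at or below the $75,400 threshold, so the full $755 applies.
Difference: |$715 − $755| = $40.

$40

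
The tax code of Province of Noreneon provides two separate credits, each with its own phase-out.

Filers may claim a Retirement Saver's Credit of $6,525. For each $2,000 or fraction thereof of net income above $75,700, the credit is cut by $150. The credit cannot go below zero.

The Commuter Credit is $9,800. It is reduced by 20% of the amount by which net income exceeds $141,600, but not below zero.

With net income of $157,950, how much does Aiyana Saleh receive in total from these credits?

Retirement Saver's Credit: income exceeds $75,700 by $82,250, which is 42 full-or-partial $2,000 increments; reduction = 42 × $150 = $6,300, leaving $225.
Commuter Credit: 20% of the $16,350 excess over $141,600 is $3,270; credit = $9,800 − $3,270 = $6,530.
Total: $225 + $6,530 = $6,755.

$6,755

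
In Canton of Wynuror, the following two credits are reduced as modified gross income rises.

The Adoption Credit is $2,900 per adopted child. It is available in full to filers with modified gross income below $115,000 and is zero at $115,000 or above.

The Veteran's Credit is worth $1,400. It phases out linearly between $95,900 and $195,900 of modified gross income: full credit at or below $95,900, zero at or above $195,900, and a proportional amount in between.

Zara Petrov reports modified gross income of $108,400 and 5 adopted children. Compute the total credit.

$15,725

Adoption Credit: base = 5 × $2,900 = $14,500. $108,400 is below the $115,000 cutoff, so the full $14,500 applies.
Veteran's Credit: $108,400 is $12,500 into a $100,000 phase-out range, leaving 87,500/100,000 of the credit: $1,400 × 87,500/100,000 = $1,225.
Total: $14,500 + $1,225 = $15,725.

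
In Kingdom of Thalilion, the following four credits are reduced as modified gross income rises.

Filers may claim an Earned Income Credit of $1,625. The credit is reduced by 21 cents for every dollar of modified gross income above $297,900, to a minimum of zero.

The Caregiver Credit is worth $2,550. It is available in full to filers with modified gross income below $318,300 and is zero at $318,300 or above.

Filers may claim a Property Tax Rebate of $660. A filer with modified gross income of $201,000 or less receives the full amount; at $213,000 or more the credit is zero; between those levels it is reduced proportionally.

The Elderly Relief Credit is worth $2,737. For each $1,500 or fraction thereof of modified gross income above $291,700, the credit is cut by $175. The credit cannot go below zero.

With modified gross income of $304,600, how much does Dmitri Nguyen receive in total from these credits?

$3,930

Earned Income Credit: 21% of the $6,700 excess over $297,900 is $1,407; credit = $1,625 − $1,407 = $218.
Caregiver Credit: $304,600 is below the $318,300 cutoff, so the full $2,550 applies.
Property Tax Rebate: $304,600 is at or above $213,000, so the credit is $0.
Elderly Relief Credit: income exceeds $291,700 by $12,900, which is 9 full-or-partial $1,500 increments; reduction = 9 × $175 = $1,575, leaving $1,162.
Total: $218 + $2,550 + $0 + $1,162 = $3,930.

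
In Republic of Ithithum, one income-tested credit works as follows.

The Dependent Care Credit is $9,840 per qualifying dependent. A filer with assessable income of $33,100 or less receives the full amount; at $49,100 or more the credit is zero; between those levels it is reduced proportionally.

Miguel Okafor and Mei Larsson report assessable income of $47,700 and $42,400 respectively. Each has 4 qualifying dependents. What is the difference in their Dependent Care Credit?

$13,038

Miguel ($47,700): Dependent Care Credit: base = 4 × $9,840 = $39,360. $47,700 is $14,600 into a $16,000 phase-out range, leaving 1,400/16,000 of the credit: $39,360 × 1,400/16,000 = $3,444.
Mei ($42,400): Dependent Care Credit: base = 4 × $9,840 = $39,360. $42,400 is $9,300 into a $16,000 phase-out range, leaving 6,700/16,000 of the credit: $39,360 × 6,700/16,000 = $16,482.
Difference: |$3,444 − $16,482| = $13,038.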